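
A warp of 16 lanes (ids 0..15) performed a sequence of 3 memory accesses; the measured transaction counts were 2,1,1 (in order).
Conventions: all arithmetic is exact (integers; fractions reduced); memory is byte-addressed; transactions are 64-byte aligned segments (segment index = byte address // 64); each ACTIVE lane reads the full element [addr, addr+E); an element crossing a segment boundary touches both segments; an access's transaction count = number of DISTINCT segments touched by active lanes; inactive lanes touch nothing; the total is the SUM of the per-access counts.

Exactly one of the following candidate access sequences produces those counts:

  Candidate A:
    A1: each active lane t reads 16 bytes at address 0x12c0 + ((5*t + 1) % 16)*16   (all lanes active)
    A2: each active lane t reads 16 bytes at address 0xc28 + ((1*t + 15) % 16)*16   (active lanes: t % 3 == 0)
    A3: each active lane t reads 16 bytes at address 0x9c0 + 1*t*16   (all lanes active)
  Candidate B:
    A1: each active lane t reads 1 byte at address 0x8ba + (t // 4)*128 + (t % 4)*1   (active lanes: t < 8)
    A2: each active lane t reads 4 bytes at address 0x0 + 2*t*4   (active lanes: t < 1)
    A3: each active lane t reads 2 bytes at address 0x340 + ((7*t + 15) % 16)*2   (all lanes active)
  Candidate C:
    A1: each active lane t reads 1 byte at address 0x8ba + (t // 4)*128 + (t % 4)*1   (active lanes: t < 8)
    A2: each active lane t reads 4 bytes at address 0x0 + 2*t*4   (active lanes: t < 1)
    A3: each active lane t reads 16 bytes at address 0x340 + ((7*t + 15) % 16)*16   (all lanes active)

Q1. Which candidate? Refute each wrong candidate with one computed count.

A: A1 gives 4 transactions, not 2
C: A3 gives 4 transactions, not 1
B: all counts match (2,1,1)

Answer: B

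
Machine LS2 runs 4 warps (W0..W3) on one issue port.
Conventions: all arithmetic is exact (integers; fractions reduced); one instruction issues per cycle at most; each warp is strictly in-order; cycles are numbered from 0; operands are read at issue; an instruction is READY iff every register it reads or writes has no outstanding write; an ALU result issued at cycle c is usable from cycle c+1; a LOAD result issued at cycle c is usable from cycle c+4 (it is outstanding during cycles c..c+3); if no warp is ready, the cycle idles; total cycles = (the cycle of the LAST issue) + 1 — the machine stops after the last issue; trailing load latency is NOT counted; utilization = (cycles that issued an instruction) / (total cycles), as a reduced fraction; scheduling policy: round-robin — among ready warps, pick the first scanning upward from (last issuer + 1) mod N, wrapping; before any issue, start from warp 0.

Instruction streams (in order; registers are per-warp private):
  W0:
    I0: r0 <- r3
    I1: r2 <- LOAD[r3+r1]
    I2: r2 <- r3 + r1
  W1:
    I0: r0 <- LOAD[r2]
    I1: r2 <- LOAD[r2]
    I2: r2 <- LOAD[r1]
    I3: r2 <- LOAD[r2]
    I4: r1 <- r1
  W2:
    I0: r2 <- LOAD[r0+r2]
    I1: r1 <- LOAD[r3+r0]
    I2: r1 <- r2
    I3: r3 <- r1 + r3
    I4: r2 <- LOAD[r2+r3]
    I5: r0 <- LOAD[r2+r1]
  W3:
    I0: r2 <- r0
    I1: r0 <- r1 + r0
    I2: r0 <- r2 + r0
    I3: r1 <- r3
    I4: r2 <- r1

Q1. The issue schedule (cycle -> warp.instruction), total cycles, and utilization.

cycle 0: W0.I0
cycle 1: W1.I0
cycle 2: W2.I0
cycle 3: W3.I0
cycle 4: W0.I1
cycle 5: W1.I1
cycle 6: W2.I1
cycle 7: W3.I1
cycle 8: W0.I2
cycle 9: W1.I2
cycle 10: W2.I2
cycle 11: W3.I2
cycle 12: W2.I3
cycle 13: W3.I3
cycle 14: W1.I3
cycle 15: W2.I4
cycle 16: W3.I4
cycle 17: W1.I4
cycle 18: idle
cycle 19: W2.I5

Answer: 20 cycles, utilization 19/20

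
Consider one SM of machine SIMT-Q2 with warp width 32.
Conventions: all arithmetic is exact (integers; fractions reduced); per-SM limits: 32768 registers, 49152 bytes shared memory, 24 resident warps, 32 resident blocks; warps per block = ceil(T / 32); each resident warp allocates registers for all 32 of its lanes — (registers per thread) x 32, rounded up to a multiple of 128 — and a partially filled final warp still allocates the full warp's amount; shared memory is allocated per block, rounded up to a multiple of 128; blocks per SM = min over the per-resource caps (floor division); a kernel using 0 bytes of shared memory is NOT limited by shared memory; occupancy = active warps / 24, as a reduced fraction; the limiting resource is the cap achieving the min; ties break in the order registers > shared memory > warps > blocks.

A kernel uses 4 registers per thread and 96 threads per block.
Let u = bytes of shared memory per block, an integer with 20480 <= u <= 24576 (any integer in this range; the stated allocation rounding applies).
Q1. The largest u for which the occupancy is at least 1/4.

Answer: u = 24576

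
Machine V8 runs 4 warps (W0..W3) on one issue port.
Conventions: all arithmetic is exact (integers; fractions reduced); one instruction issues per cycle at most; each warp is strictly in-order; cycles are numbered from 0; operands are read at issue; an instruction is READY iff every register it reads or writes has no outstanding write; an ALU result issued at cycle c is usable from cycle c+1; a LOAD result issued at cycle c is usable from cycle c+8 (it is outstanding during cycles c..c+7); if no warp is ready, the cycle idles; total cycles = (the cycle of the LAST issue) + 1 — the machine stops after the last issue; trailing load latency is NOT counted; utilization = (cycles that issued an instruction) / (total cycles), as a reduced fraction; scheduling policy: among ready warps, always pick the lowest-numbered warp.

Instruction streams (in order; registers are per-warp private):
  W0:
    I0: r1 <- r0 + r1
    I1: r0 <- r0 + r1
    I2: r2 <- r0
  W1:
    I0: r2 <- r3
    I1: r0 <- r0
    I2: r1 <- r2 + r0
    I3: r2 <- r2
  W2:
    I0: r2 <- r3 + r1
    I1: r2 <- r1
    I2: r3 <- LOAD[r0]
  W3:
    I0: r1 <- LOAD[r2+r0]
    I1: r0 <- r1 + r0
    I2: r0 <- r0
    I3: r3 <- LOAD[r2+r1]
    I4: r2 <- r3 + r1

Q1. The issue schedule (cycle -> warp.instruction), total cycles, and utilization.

cycle 0: W0.I0
cycle 1: W0.I1
cycle 2: W0.I2
cycle 3: W1.I0
cycle 4: W1.I1
cycle 5: W1.I2
cycle 6: W1.I3
cycle 7: W2.I0
cycle 8: W2.I1
cycle 9: W2.I2
cycle 10: W3.I0
cycle 11: idle
cycle 12: idle
cycle 13: idle
cycle 14: idle
cycle 15: idle
cycle 16: idle
cycle 17: idle
cycle 18: W3.I1
cycle 19: W3.I2
cycle 20: W3.I3
cycle 21: idle
cycle 22: idle
cycle 23: idle
cycle 24: idle
cycle 25: idle
cycle 26: idle
cycle 27: idle
cycle 28: W3.I4

Answer: 29 cycles, utilization 15/29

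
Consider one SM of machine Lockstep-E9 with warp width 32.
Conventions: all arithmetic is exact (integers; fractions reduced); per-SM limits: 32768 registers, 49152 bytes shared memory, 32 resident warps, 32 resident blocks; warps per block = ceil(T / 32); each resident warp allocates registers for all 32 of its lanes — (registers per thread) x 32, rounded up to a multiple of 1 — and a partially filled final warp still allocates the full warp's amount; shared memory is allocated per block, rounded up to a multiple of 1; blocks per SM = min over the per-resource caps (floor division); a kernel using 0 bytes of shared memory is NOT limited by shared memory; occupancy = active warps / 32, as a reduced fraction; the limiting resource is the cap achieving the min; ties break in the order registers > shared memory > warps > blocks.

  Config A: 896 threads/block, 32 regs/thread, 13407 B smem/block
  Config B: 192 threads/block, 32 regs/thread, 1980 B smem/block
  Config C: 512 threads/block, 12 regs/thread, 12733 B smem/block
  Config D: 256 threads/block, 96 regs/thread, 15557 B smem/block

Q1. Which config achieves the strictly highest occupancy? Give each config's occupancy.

occupancies: A 7/8, B 15/16, C 1, D 1/4

Answer: C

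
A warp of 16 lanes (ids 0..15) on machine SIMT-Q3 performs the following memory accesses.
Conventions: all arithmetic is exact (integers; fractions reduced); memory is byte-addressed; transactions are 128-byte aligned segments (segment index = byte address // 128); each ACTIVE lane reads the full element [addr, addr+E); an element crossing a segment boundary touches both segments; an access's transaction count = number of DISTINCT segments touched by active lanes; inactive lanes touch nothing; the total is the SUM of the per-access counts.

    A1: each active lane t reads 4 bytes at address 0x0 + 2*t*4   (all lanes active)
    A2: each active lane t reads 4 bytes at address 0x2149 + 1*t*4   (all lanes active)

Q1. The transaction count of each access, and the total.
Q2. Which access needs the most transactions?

A1: 1 transaction
A2: 2 transactions

Answer: 1,2; total 3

Answer: A2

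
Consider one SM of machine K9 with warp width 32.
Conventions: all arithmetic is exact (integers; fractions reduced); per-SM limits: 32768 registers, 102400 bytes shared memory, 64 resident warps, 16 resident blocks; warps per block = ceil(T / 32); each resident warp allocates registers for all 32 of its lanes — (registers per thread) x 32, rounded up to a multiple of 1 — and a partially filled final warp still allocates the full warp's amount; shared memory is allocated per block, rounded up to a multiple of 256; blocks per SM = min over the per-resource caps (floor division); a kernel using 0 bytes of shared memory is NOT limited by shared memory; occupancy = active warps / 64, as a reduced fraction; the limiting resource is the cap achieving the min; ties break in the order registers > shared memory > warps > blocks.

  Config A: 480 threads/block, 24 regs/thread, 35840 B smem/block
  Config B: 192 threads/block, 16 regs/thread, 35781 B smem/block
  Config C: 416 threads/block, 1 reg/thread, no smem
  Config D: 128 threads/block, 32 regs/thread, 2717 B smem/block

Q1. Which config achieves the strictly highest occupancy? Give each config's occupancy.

occupancies: A 15/32, B 3/16, C 13/16, D 1/2

Answer: C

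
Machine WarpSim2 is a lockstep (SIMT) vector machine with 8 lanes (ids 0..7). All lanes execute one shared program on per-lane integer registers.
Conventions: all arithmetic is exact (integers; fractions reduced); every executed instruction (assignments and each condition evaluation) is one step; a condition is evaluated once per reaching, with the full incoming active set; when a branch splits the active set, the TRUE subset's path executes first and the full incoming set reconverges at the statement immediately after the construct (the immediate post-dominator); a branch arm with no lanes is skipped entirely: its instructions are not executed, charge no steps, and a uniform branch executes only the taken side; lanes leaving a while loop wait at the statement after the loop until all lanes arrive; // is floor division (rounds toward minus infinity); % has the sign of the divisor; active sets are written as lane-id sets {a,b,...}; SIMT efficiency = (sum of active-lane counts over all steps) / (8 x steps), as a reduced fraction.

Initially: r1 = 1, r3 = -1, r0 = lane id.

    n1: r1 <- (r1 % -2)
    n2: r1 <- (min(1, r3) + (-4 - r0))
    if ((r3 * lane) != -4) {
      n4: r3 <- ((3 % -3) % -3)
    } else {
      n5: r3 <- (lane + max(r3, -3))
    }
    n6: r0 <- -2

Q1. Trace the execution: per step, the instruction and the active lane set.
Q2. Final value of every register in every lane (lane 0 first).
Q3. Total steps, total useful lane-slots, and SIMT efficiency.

step 0: r1 <- (r1 % -2)              {0,1,2,3,4,5,6,7}
step 1: r1 <- (min(1, r3) + (-4 - r0)) {0,1,2,3,4,5,6,7}
step 2: eval ((r3 * lane) != -4)     {0,1,2,3,4,5,6,7}
step 3: r3 <- ((3 % -3) % -3)        {0,1,2,3,5,6,7}
step 4: r3 <- (lane + max(r3, -3))   {4}
step 5: r0 <- -2                     {0,1,2,3,4,5,6,7}

Answer: 6 steps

r1: -5,-6,-7,-8,-9,-10,-11,-12
r3: 0,0,0,0,3,0,0,0
r0: -2,-2,-2,-2,-2,-2,-2,-2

steps = 6; useful = 40; efficiency = 40/48 = 5/6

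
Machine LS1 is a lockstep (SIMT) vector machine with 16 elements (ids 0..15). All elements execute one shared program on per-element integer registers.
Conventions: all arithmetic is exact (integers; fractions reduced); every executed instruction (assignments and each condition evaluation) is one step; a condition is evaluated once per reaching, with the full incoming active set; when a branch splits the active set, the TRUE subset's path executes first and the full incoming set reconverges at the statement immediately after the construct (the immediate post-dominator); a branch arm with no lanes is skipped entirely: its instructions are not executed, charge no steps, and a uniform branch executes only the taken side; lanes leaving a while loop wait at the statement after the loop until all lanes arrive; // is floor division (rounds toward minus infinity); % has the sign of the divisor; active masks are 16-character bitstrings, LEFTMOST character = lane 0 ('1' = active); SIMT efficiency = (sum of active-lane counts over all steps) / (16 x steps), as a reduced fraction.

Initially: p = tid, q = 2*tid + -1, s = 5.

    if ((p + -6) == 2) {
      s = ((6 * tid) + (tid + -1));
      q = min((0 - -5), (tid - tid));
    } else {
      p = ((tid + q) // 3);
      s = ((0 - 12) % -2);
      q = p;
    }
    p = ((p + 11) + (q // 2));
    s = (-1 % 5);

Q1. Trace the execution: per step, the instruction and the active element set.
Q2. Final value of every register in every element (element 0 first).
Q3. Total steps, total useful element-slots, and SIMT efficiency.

step 0: eval ((p + -6) == 2)         1111111111111111
step 1: s <- ((6 * tid) + (tid + -1)) 0000000010000000
step 2: q <- min((0 - -5), (tid - tid)) 0000000010000000
step 3: p <- ((tid + q) // 3)        1111111101111111
step 4: s <- ((0 - 12) % -2)         1111111101111111
step 5: q <- p                       1111111101111111
step 6: p <- ((p + 11) + (q // 2))   1111111111111111
step 7: s <- (-1 % 5)                1111111111111111

Answer: 8 steps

p: 9,11,12,14,15,17,18,20,19,23,24,26,27,29,30,32
q: -1,0,1,2,3,4,5,6,0,8,9,10,11,12,13,14
s: 4,4,4,4,4,4,4,4,4,4,4,4,4,4,4,4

steps = 8; useful = 95; efficiency = 95/128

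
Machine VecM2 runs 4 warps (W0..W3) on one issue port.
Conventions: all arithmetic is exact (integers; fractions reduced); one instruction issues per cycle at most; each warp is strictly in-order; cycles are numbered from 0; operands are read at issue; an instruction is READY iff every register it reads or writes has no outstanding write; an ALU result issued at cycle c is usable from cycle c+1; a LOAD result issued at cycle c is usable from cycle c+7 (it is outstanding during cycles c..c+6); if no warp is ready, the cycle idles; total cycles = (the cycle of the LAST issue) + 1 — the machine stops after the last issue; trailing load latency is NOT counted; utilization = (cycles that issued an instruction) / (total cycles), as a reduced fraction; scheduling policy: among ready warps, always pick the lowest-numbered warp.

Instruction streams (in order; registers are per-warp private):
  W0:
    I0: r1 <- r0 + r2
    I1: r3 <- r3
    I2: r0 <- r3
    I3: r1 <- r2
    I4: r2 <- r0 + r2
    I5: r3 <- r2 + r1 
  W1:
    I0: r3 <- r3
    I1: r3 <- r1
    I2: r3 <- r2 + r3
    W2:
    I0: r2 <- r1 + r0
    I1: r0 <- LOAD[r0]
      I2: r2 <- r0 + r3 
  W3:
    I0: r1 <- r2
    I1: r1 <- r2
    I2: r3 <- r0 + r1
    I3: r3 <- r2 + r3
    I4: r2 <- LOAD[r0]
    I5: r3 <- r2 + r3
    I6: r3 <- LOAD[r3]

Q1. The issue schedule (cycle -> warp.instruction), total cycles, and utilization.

cycle 0: W0.I0
cycle 1: W0.I1
cycle 2: W0.I2
cycle 3: W0.I3
cycle 4: W0.I4
cycle 5: W0.I5
cycle 6: W1.I0
cycle 7: W1.I1
cycle 8: W1.I2
cycle 9: W2.I0
cycle 10: W2.I1
cycle 11: W3.I0
cycle 12: W3.I1
cycle 13: W3.I2
cycle 14: W3.I3
cycle 15: W3.I4
cycle 16: idle
cycle 17: W2.I2
cycle 18: idle
cycle 19: idle
cycle 20: idle
cycle 21: idle
cycle 22: W3.I5
cycle 23: W3.I6

Answer: 24 cycles, utilization 19/24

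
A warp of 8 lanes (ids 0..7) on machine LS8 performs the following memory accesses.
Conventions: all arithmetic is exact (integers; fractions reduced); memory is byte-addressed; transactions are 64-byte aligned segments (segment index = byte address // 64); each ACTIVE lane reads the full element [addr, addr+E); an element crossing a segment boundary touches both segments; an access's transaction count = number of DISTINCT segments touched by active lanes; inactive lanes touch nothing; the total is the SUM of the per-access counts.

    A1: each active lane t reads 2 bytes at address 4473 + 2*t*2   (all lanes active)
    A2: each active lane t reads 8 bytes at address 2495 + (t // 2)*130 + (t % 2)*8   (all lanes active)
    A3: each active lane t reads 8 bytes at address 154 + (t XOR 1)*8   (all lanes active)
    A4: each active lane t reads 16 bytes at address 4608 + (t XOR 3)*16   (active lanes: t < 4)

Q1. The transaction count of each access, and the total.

A1: 2 transactions
A2: 5 transactions
A3: 2 transactions
A4: 1 transaction

Answer: 2,5,2,1; total 10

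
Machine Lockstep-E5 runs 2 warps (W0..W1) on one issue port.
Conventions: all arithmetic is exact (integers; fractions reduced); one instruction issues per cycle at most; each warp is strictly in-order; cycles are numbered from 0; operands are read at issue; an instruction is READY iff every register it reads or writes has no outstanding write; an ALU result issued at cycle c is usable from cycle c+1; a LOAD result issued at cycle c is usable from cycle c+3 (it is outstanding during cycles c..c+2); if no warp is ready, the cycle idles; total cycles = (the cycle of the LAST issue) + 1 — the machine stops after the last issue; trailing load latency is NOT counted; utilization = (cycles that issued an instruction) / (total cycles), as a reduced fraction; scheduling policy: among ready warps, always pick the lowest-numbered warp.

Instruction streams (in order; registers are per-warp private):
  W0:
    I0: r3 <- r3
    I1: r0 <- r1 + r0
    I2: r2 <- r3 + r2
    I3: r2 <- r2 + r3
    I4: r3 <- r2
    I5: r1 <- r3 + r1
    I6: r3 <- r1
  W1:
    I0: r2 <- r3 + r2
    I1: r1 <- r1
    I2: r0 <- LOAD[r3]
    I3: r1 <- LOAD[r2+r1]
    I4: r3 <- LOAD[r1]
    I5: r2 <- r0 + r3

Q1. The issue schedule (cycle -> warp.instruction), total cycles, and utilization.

cycle 0: W0.I0
cycle 1: W0.I1
cycle 2: W0.I2
cycle 3: W0.I3
cycle 4: W0.I4
cycle 5: W0.I5
cycle 6: W0.I6
cycle 7: W1.I0
cycle 8: W1.I1
cycle 9: W1.I2
cycle 10: W1.I3
cycle 11: idle
cycle 12: idle
cycle 13: W1.I4
cycle 14: idle
cycle 15: idle
cycle 16: W1.I5

Answer: 17 cycles, utilization 13/17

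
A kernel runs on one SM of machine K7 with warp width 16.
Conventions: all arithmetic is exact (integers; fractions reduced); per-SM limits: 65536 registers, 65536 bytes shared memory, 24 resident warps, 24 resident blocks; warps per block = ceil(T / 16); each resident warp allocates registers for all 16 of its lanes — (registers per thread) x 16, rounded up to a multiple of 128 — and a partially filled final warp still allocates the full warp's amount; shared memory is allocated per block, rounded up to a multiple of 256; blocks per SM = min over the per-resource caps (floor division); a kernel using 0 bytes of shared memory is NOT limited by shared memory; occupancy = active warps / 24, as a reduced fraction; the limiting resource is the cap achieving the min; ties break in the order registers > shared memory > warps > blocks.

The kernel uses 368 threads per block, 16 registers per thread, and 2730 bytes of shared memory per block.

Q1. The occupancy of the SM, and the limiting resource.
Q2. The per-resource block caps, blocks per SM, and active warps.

Answer: occupancy 23/24, limited by warps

registers: 11 blocks
shared memory: 23 blocks
warps: 1 block
blocks: 24 blocks

Answer: 1 block, 23 active warps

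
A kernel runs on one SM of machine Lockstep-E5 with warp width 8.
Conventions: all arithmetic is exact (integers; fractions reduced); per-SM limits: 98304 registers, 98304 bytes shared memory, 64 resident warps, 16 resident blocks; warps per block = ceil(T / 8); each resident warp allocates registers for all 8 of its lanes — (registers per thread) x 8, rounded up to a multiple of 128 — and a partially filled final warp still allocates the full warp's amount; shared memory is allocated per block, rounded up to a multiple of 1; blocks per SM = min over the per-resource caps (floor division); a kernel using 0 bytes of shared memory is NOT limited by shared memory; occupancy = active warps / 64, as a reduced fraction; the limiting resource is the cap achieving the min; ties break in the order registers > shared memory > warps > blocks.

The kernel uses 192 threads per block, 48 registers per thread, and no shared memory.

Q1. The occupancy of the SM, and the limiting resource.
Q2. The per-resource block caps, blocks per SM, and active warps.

Answer: occupancy 3/4, limited by warps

registers: 10 blocks
shared memory: no limit (kernel uses none)
warps: 2 blocks
blocks: 16 blocks

Answer: 2 blocks, 48 active warps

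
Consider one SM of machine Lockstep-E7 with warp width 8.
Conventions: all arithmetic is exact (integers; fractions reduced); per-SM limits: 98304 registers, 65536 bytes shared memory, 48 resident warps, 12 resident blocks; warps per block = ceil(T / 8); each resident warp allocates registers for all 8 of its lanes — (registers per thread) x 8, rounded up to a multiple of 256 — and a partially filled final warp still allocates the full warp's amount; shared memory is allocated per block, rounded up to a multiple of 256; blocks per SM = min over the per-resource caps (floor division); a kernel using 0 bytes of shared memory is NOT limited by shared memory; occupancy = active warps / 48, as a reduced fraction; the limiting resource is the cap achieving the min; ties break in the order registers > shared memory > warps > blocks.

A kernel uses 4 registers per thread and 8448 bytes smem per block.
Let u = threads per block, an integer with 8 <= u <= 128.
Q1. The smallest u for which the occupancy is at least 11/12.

Answer: u = 57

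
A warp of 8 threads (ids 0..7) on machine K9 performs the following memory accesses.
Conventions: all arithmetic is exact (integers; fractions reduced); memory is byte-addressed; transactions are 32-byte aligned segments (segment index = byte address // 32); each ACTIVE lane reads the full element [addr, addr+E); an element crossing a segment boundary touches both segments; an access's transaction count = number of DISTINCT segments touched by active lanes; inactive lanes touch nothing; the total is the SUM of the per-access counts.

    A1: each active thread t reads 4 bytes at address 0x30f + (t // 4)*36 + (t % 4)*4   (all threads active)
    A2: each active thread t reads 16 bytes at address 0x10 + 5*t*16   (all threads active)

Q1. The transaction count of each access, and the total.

A1: 3 transactions
A2: 8 transactions

Answer: 3,8; total 11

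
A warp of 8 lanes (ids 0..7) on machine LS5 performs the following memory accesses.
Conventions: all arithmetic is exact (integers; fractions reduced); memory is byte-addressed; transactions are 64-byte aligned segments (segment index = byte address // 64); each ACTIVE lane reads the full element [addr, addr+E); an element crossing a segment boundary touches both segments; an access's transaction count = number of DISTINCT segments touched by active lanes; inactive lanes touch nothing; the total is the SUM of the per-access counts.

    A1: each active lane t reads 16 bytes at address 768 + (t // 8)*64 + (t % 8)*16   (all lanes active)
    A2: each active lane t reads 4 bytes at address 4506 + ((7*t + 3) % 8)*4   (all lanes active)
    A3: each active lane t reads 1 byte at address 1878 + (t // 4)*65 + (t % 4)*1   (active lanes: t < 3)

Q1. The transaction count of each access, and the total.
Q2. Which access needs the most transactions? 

A1: 2 transactions
A2: 1 transaction
A3: 1 transaction

Answer: 2,1,1; total 4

Answer: A1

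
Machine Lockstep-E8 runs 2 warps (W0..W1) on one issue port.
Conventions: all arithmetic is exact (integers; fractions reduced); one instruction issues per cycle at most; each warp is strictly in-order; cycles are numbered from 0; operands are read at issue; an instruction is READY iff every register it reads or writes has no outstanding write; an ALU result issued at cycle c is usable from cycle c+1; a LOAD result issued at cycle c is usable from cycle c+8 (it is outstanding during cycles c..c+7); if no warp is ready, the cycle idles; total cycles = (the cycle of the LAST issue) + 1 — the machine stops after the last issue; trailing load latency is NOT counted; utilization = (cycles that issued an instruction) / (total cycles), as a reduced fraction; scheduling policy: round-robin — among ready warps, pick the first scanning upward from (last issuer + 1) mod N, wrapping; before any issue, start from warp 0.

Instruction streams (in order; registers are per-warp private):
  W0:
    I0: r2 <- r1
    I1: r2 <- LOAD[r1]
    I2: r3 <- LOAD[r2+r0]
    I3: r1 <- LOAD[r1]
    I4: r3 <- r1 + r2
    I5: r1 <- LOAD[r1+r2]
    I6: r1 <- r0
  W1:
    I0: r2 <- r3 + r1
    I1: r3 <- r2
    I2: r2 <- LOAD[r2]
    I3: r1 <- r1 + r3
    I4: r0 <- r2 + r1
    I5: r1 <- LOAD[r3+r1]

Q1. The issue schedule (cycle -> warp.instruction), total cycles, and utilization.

cycle 0: W0.I0
cycle 1: W1.I0
cycle 2: W0.I1
cycle 3: W1.I1
cycle 4: W1.I2
cycle 5: W1.I3
cycle 6: idle
cycle 7: idle
cycle 8: idle
cycle 9: idle
cycle 10: W0.I2
cycle 11: W0.I3
cycle 12: W1.I4
cycle 13: W1.I5
cycle 14: idle
cycle 15: idle
cycle 16: idle
cycle 17: idle
cycle 18: idle
cycle 19: W0.I4
cycle 20: W0.I5
cycle 21: idle
cycle 22: idle
cycle 23: idle
cycle 24: idle
cycle 25: idle
cycle 26: idle
cycle 27: idle
cycle 28: W0.I6

Answer: 29 cycles, utilization 13/29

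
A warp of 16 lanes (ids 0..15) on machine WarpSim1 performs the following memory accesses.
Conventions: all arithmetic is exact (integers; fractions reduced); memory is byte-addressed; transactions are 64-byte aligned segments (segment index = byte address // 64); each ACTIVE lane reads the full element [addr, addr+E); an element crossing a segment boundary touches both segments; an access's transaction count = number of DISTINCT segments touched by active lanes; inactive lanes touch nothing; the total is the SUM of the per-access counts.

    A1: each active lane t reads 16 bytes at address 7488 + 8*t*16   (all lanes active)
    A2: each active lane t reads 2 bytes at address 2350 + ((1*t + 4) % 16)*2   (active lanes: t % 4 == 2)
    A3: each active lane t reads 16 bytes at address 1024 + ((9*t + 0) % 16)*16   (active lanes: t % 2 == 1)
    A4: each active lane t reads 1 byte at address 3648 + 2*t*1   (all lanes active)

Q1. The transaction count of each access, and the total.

A1: 16 transactions
A2: 2 transactions
A3: 4 transactions
A4: 1 transaction

Answer: 16,2,4,1; total 23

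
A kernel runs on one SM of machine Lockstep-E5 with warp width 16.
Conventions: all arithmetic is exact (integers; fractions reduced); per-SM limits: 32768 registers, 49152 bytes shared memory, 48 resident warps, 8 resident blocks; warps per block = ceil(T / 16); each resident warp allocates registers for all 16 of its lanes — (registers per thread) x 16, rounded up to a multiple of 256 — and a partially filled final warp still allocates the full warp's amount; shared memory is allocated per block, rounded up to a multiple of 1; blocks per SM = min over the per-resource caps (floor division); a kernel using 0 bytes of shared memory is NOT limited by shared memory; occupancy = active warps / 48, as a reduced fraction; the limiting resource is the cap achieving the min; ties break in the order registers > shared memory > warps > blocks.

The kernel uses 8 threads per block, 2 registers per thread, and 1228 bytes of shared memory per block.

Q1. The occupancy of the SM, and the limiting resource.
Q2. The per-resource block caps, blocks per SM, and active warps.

Answer: occupancy 1/6, limited by blocks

registers: 128 blocks
shared memory: 40 blocks
warps: 48 blocks
blocks: 8 blocks

Answer: 8 blocks, 8 active warps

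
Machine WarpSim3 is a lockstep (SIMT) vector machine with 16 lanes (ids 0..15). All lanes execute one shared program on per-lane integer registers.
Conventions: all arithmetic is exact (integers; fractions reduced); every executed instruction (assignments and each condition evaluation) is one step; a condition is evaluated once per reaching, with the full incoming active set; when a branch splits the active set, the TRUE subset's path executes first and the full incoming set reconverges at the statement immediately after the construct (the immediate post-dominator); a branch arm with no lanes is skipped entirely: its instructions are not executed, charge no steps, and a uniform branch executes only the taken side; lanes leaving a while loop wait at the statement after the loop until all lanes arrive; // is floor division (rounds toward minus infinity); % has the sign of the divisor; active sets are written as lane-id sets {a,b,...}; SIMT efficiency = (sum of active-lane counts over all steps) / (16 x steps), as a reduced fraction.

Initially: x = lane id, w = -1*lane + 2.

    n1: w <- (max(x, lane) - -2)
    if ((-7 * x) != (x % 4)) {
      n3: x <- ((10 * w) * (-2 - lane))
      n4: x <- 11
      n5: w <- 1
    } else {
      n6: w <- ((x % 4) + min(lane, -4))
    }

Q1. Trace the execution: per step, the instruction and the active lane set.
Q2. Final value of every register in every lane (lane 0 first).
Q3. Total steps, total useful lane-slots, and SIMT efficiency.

step 0: w <- (max(x, lane) - -2)     {0,1,2,3,4,5,6,7,8,9,10,11,12,13,14,15}
step 1: eval ((-7 * x) != (x % 4))   {0,1,2,3,4,5,6,7,8,9,10,11,12,13,14,15}
step 2: x <- ((10 * w) * (-2 - lane)) {1,2,3,4,5,6,7,8,9,10,11,12,13,14,15}
step 3: x <- 11                      {1,2,3,4,5,6,7,8,9,10,11,12,13,14,15}
step 4: w <- 1                       {1,2,3,4,5,6,7,8,9,10,11,12,13,14,15}
step 5: w <- ((x % 4) + min(lane, -4)) {0}

Answer: 6 steps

x: 0,11,11,11,11,11,11,11,11,11,11,11,11,11,11,11
w: -4,1,1,1,1,1,1,1,1,1,1,1,1,1,1,1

steps = 6; useful = 78; efficiency = 78/96 = 13/16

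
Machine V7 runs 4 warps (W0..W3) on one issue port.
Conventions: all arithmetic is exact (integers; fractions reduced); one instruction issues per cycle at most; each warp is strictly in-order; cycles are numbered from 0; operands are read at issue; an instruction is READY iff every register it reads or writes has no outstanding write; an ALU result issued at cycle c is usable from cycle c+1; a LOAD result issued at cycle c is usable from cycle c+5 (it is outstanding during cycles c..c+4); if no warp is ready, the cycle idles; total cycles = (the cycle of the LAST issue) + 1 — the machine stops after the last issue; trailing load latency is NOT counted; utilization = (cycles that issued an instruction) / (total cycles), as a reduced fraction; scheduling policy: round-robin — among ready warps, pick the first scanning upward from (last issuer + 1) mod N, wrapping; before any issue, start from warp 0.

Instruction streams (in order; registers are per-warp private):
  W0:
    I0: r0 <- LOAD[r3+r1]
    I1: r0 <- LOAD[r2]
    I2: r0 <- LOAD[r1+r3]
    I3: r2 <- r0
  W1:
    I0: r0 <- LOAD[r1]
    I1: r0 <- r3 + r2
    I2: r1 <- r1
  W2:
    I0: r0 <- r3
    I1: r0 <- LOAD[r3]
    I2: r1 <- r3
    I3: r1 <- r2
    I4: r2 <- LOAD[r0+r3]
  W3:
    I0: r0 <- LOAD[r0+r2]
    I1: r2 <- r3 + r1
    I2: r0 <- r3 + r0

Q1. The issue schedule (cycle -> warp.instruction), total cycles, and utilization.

cycle 0: W0.I0
cycle 1: W1.I0
cycle 2: W2.I0
cycle 3: W3.I0
cycle 4: W2.I1
cycle 5: W3.I1
cycle 6: W0.I1
cycle 7: W1.I1
cycle 8: W2.I2
cycle 9: W3.I2
cycle 10: W1.I2
cycle 11: W2.I3
cycle 12: W0.I2
cycle 13: W2.I4
cycle 14: idle
cycle 15: idle
cycle 16: idle
cycle 17: W0.I3

Answer: 18 cycles, utilization 5/6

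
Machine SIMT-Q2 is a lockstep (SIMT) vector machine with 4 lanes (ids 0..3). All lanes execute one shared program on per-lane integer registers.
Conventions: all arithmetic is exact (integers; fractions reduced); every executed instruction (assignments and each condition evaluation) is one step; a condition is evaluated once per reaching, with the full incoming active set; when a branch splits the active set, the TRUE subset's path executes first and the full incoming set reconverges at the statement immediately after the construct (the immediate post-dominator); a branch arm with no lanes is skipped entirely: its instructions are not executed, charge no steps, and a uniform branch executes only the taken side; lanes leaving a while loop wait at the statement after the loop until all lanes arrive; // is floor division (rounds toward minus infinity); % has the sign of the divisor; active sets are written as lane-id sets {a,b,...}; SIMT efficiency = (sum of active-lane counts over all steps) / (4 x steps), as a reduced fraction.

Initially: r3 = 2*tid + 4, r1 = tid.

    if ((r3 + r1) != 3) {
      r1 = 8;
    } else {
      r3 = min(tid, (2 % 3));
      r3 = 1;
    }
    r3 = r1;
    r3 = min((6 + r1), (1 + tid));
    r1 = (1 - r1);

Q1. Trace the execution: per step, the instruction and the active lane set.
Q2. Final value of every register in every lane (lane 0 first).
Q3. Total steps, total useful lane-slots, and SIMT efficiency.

step 0: eval ((r3 + r1) != 3)        {0,1,2,3}
step 1: r1 <- 8                      {0,1,2,3}
step 2: r3 <- r1                     {0,1,2,3}
step 3: r3 <- min((6 + r1), (1 + tid)) {0,1,2,3}
step 4: r1 <- (1 - r1)               {0,1,2,3}

Answer: 5 steps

r3: 1,2,3,4
r1: -7,-7,-7,-7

steps = 5; useful = 20; efficiency = 20/20 = 1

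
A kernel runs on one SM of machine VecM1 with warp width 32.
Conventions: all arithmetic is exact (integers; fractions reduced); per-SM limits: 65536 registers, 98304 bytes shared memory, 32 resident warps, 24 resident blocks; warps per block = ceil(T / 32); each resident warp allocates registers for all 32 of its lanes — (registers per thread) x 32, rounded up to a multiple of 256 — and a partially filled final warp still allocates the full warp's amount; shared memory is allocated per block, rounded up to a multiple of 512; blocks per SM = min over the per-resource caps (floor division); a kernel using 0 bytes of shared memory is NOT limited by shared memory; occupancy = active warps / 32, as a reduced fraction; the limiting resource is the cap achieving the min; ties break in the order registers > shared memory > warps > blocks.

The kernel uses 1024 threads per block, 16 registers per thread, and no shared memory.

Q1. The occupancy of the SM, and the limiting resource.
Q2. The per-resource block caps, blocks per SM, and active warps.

Answer: occupancy 1, limited by warps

registers: 4 blocks
shared memory: no limit (kernel uses none)
warps: 1 block
blocks: 24 blocks

Answer: 1 block, 32 active warps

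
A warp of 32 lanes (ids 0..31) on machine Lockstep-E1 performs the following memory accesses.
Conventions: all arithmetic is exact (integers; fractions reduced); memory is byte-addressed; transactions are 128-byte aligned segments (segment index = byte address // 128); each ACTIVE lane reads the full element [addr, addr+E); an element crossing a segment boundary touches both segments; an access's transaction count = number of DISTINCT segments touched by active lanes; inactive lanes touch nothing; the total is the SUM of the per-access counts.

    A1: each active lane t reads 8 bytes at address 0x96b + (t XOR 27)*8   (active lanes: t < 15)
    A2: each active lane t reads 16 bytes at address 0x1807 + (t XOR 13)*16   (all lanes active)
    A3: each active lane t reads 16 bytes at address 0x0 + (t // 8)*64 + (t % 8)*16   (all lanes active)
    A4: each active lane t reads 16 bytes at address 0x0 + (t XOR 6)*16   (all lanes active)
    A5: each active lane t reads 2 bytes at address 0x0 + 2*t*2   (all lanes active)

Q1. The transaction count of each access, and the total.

A1: 2 transactions
A2: 5 transactions
A3: 3 transactions
A4: 4 transactions
A5: 1 transaction

Answer: 2,5,3,4,1; total 15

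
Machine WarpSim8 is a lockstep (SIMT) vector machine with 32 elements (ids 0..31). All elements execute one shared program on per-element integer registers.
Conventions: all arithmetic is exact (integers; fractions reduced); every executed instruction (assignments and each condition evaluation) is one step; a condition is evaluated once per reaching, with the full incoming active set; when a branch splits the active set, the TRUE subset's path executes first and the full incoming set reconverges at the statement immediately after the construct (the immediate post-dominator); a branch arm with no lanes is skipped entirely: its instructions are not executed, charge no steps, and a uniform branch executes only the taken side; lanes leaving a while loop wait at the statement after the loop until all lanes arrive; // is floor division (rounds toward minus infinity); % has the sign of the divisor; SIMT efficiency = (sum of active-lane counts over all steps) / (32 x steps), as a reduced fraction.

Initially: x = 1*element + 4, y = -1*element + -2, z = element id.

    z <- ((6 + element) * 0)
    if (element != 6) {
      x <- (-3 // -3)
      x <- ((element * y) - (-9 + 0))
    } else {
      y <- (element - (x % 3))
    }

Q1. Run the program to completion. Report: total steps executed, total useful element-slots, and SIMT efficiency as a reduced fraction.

Answer: 5 steps, 127 useful, 127/160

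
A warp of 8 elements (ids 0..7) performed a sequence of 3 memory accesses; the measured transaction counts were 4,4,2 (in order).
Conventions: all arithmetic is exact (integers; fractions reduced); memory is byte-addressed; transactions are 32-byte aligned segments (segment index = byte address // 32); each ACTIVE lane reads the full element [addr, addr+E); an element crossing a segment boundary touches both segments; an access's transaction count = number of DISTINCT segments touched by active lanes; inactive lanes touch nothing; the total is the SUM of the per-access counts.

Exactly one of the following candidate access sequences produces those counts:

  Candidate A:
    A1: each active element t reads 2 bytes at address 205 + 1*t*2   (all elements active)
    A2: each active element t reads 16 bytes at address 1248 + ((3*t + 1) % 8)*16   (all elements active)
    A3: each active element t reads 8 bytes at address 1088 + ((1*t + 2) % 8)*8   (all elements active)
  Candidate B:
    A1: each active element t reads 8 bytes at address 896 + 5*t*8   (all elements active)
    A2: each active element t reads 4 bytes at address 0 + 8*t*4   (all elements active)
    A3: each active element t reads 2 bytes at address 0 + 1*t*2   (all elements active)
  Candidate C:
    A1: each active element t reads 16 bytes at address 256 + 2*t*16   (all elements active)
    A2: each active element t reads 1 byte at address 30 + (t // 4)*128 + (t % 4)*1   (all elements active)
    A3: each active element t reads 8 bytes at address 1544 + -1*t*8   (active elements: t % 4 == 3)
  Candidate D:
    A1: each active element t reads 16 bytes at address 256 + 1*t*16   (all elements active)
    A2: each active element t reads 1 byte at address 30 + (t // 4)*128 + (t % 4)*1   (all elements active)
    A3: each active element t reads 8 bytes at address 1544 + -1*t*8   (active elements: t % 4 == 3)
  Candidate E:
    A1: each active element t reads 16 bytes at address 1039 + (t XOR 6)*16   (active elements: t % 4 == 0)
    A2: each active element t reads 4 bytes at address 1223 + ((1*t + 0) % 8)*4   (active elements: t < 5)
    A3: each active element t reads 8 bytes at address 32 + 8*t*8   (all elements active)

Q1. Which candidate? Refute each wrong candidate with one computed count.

A: A1 gives 1 transaction, not 4
B: A1 gives 8 transactions, not 4
C: A1 gives 8 transactions, not 4
E: A1 gives 2 transactions, not 4
D: all counts match (4,4,2)

Answer: D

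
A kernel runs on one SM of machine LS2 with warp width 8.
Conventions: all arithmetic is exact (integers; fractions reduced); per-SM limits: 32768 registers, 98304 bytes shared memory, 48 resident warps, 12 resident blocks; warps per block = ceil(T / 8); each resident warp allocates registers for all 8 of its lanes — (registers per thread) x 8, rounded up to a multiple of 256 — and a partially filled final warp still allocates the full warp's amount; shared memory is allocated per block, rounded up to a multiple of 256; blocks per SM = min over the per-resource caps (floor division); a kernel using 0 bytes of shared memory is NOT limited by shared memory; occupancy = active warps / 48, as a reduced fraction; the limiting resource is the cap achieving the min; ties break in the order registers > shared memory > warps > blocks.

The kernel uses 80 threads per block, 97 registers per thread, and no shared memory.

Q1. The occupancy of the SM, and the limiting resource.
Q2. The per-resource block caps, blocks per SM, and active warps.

Answer: occupancy 5/8, limited by registers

registers: 3 blocks
shared memory: no limit (kernel uses none)
warps: 4 blocks
blocks: 12 blocks

Answer: 3 blocks, 30 active warps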